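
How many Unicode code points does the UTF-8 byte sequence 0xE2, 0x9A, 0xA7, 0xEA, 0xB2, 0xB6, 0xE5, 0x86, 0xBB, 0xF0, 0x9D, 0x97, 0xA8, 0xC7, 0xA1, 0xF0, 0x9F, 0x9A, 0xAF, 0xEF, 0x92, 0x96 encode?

Byte at offset 0: 0xE2 = 11100010 → 3-byte char (#1). Advance 3.
Byte at offset 3: 0xEA = 11101010 → 3-byte char (#2). Advance 3.
Byte at offset 6: 0xE5 = 11100101 → 3-byte char (#3). Advance 3.
Byte at offset 9: 0xF0 = 11110000 → 4-byte char (#4). Advance 4.
Byte at offset 13: 0xC7 = 11000111 → 2-byte char (#5). Advance 2.
Byte at offset 15: 0xF0 = 11110000 → 4-byte char (#6). Advance 4.
Byte at offset 19: 0xEF = 11101111 → 3-byte char (#7). Advance 3.
Reached end at offset 22 after 7 code points.

7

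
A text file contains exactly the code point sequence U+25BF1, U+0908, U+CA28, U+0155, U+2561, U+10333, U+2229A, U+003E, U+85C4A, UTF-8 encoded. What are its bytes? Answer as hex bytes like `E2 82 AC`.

F0 A5 AF B1 E0 A4 88 EC A8 A8 C5 95 E2 95 A1 F0 90 8C B3 F0 A2 8A 9A 3E F2 85 B1 8A

U+25BF1: 4-byte form → F0 A5 AF B1.
U+0908: 3-byte form → E0 A4 88.
U+CA28: 3-byte form → EC A8 A8.
U+0155: 2-byte form → C5 95.
U+2561: 3-byte form → E2 95 A1.
U+10333: 4-byte form → F0 90 8C B3.
U+2229A: 4-byte form → F0 A2 8A 9A.
U+003E: 1-byte form → 3E.
U+85C4A: 4-byte form → F2 85 B1 8A.
Concatenated (28 bytes): F0 A5 AF B1 E0 A4 88 EC A8 A8 C5 95 E2 95 A1 F0 90 8C B3 F0 A2 8A 9A 3E F2 85 B1 8A.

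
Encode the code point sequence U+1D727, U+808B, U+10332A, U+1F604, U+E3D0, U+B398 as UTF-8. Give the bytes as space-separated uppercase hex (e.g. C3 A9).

F0 9D 9C A7 E8 82 8B F4 83 8C AA F0 9F 98 84 EE 8F 90 EB 8E 98

U+1D727: 4-byte form → F0 9D 9C A7.
U+808B: 3-byte form → E8 82 8B.
U+10332A: 4-byte form → F4 83 8C AA.
U+1F604: 4-byte form → F0 9F 98 84.
U+E3D0: 3-byte form → EE 8F 90.
U+B398: 3-byte form → EB 8E 98.
Concatenated (21 bytes): F0 9D 9C A7 E8 82 8B F4 83 8C AA F0 9F 98 84 EE 8F 90 EB 8E 98.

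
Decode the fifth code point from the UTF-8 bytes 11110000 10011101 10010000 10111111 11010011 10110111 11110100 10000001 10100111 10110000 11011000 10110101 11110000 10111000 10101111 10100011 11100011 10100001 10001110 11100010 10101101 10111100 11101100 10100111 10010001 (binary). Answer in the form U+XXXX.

U+38BE3

Offset 0: leading byte 0xF0 = 11110000 → 4-byte char #1 = F0 9D 90 BF.
Offset 4: leading byte 0xD3 = 11010011 → 2-byte char #2 = D3 B7.
Offset 6: leading byte 0xF4 = 11110100 → 4-byte char #3 = F4 81 A7 B0.
Offset 10: leading byte 0xD8 = 11011000 → 2-byte char #4 = D8 B5.
Offset 12: leading byte 0xF0 = 11110000 → 4-byte char #5 = F0 B8 AF A3.
Leading byte 0xF0 = 11110000 matches 11110xxx → 4-byte sequence.
Byte 1: 0xF0 = 11110000, payload 000 (3 bits).
Byte 2: 0xB8 = 10111000 (10xxxxxx ✓), payload 111000.
Byte 3: 0xAF = 10101111 (10xxxxxx ✓), payload 101111.
Byte 4: 0xA3 = 10100011 (10xxxxxx ✓), payload 100011.
Concatenate: 000111000101111100011 = 0x38BE3 (21 bits → U+38BE3).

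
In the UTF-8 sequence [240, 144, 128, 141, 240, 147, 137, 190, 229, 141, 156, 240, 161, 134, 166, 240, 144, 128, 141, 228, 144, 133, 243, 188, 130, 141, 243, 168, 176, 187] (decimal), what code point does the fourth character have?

Offset 0: leading byte 0xF0 = 11110000 → 4-byte char #1 = F0 90 80 8D.
Offset 4: leading byte 0xF0 = 11110000 → 4-byte char #2 = F0 93 89 BE.
Offset 8: leading byte 0xE5 = 11100101 → 3-byte char #3 = E5 8D 9C.
Offset 11: leading byte 0xF0 = 11110000 → 4-byte char #4 = F0 A1 86 A6.
Leading byte 0xF0 = 11110000 matches 11110xxx → 4-byte sequence.
Byte 1: 0xF0 = 11110000, payload 000 (3 bits).
Byte 2: 0xA1 = 10100001 (10xxxxxx ✓), payload 100001.
Byte 3: 0x86 = 10000110 (10xxxxxx ✓), payload 000110.
Byte 4: 0xA6 = 10100110 (10xxxxxx ✓), payload 100110.
Concatenate: 000100001000110100110 = 0x211A6 (21 bits → U+211A6).

U+211A6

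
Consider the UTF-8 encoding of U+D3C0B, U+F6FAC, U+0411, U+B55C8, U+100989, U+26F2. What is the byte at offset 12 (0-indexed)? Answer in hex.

0x97

U+D3C0B → 4-byte form F3 93 B0 8B at offsets 0–3.
U+F6FAC → 4-byte form F3 B6 BE AC at offsets 4–7.
U+0411 → 2-byte form D0 91 at offsets 8–9.
U+B55C8 → 4-byte form F2 B5 97 88 at offsets 10–13.
Offset 12 falls in char 4's range; it's byte 3 of F2 B5 97 88 = 0x97.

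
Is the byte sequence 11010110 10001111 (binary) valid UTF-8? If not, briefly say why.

valid

Leading byte 0xD6 = 11010110 → 2-byte form.
Continuation bytes 0x8F=10001111 all match 10xxxxxx.
Decoded value 0x58F is ≥ 0x80 (shortest form) and not a surrogate.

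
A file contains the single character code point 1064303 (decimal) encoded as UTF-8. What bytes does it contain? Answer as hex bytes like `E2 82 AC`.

F4 83 B5 AF

U+103D6F = 0x103D6F = 1064303 decimal. In range U+10000–U+10FFFF → 4-byte form: 11110xxx 10xxxxxx 10xxxxxx 10xxxxxx.
Binary (21 bits): 100000011110101101111.
Split 3+6+6+6: 100 | 000011 | 110101 | 101111.
Byte 1: 11110100 = 0xF4.
Byte 2: 10000011 = 0x83.
Byte 3: 10110101 = 0xB5.
Byte 4: 10101111 = 0xAF.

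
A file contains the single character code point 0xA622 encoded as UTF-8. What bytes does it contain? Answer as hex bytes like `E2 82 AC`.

EA 98 A2

U+A622 = 0xA622 = 42530 decimal. In range U+0800–U+FFFF → 3-byte form: 1110xxxx 10xxxxxx 10xxxxxx.
Binary (16 bits): 1010011000100010.
Split 4+6+6: 1010 | 011000 | 100010.
Byte 1: 11101010 = 0xEA.
Byte 2: 10011000 = 0x98.
Byte 3: 10100010 = 0xA2.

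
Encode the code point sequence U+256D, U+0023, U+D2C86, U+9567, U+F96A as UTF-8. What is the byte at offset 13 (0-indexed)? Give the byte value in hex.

0xAA

U+256D → 3-byte form E2 95 AD at offsets 0–2.
U+0023 → 1-byte form 23 at offsets 3–3.
U+D2C86 → 4-byte form F3 92 B2 86 at offsets 4–7.
U+9567 → 3-byte form E9 95 A7 at offsets 8–10.
U+F96A → 3-byte form EF A5 AA at offsets 11–13.
Offset 13 falls in char 5's range; it's byte 3 of EF A5 AA = 0xAA.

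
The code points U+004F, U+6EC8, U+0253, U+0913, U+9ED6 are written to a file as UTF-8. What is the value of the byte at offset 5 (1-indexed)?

0xC9

1-indexed offset 5 is 0-indexed offset 4.
U+004F → 1-byte form 4F at offsets 0–0.
U+6EC8 → 3-byte form E6 BB 88 at offsets 1–3.
U+0253 → 2-byte form C9 93 at offsets 4–5.
Offset 4 falls in char 3's range; it's byte 1 of C9 93 = 0xC9.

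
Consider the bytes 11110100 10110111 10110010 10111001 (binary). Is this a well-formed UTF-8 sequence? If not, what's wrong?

Leading byte 0xF4 = 11110100 → 4-byte form.
Payload = 0x137CB9, which exceeds U+10FFFF, the maximum Unicode code point. (Leading bytes F5–FF, or F4 followed by ≥ 0x90, are invalid.)

invalid (encodes a value above U+10FFFF)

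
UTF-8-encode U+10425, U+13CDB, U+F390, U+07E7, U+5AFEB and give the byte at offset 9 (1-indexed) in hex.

0xEF

1-indexed offset 9 is 0-indexed offset 8.
U+10425 → 4-byte form F0 90 90 A5 at offsets 0–3.
U+13CDB → 4-byte form F0 93 B3 9B at offsets 4–7.
U+F390 → 3-byte form EF 8E 90 at offsets 8–10.
Offset 8 falls in char 3's range; it's byte 1 of EF 8E 90 = 0xEF.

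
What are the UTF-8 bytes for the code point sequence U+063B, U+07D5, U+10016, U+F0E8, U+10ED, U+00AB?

D8 BB DF 95 F0 90 80 96 EF 83 A8 E1 83 AD C2 AB

U+063B: 2-byte form → D8 BB.
U+07D5: 2-byte form → DF 95.
U+10016: 4-byte form → F0 90 80 96.
U+F0E8: 3-byte form → EF 83 A8.
U+10ED: 3-byte form → E1 83 AD.
U+00AB: 2-byte form → C2 AB.
Concatenated (16 bytes): D8 BB DF 95 F0 90 80 96 EF 83 A8 E1 83 AD C2 AB.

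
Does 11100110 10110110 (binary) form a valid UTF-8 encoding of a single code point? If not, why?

Leading byte 0xE6 = 11100110 → 3-byte form, but only 2 bytes are present.

invalid (sequence truncated)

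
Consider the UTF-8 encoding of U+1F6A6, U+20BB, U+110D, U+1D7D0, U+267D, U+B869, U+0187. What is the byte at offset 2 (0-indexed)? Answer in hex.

0x9A

U+1F6A6 → 4-byte form F0 9F 9A A6 at offsets 0–3.
Offset 2 falls in char 1's range; it's byte 3 of F0 9F 9A A6 = 0x9A.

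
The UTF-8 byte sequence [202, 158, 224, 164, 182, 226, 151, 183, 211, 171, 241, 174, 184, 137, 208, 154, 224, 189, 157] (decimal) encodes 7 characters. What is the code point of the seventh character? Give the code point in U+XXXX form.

Offset 0: leading byte 0xCA = 11001010 → 2-byte char #1 = CA 9E.
Offset 2: leading byte 0xE0 = 11100000 → 3-byte char #2 = E0 A4 B6.
Offset 5: leading byte 0xE2 = 11100010 → 3-byte char #3 = E2 97 B7.
Offset 8: leading byte 0xD3 = 11010011 → 2-byte char #4 = D3 AB.
Offset 10: leading byte 0xF1 = 11110001 → 4-byte char #5 = F1 AE B8 89.
Offset 14: leading byte 0xD0 = 11010000 → 2-byte char #6 = D0 9A.
Offset 16: leading byte 0xE0 = 11100000 → 3-byte char #7 = E0 BD 9D.
Leading byte 0xE0 = 11100000 matches 1110xxxx → 3-byte sequence.
Byte 1: 0xE0 = 11100000, payload 0000 (4 bits).
Byte 2: 0xBD = 10111101 (10xxxxxx ✓), payload 111101.
Byte 3: 0x9D = 10011101 (10xxxxxx ✓), payload 011101.
Concatenate: 0000111101011101 = 0xF5D (16 bits → U+0F5D).

U+0F5D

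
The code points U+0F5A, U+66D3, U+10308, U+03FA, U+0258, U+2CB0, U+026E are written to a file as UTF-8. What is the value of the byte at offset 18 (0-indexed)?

0xAE

U+0F5A → 3-byte form E0 BD 9A at offsets 0–2.
U+66D3 → 3-byte form E6 9B 93 at offsets 3–5.
U+10308 → 4-byte form F0 90 8C 88 at offsets 6–9.
U+03FA → 2-byte form CF BA at offsets 10–11.
U+0258 → 2-byte form C9 98 at offsets 12–13.
U+2CB0 → 3-byte form E2 B2 B0 at offsets 14–16.
U+026E → 2-byte form C9 AE at offsets 17–18.
Offset 18 falls in char 7's range; it's byte 2 of C9 AE = 0xAE.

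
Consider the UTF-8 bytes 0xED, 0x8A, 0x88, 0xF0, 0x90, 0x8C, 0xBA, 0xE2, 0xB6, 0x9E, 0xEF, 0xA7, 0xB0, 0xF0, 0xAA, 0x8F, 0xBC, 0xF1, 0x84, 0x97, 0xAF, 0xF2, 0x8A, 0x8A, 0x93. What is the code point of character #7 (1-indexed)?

Offset 0: leading byte 0xED = 11101101 → 3-byte char #1 = ED 8A 88.
Offset 3: leading byte 0xF0 = 11110000 → 4-byte char #2 = F0 90 8C BA.
Offset 7: leading byte 0xE2 = 11100010 → 3-byte char #3 = E2 B6 9E.
Offset 10: leading byte 0xEF = 11101111 → 3-byte char #4 = EF A7 B0.
Offset 13: leading byte 0xF0 = 11110000 → 4-byte char #5 = F0 AA 8F BC.
Offset 17: leading byte 0xF1 = 11110001 → 4-byte char #6 = F1 84 97 AF.
Offset 21: leading byte 0xF2 = 11110010 → 4-byte char #7 = F2 8A 8A 93.
Leading byte 0xF2 = 11110010 matches 11110xxx → 4-byte sequence.
Byte 1: 0xF2 = 11110010, payload 010 (3 bits).
Byte 2: 0x8A = 10001010 (10xxxxxx ✓), payload 001010.
Byte 3: 0x8A = 10001010 (10xxxxxx ✓), payload 001010.
Byte 4: 0x93 = 10010011 (10xxxxxx ✓), payload 010011.
Concatenate: 010001010001010010011 = 0x8A293 (21 bits → U+8A293).

U+8A293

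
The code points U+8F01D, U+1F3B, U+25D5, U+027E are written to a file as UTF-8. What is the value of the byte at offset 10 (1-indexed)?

0x95

1-indexed offset 10 is 0-indexed offset 9.
U+8F01D → 4-byte form F2 8F 80 9D at offsets 0–3.
U+1F3B → 3-byte form E1 BC BB at offsets 4–6.
U+25D5 → 3-byte form E2 97 95 at offsets 7–9.
Offset 9 falls in char 3's range; it's byte 3 of E2 97 95 = 0x95.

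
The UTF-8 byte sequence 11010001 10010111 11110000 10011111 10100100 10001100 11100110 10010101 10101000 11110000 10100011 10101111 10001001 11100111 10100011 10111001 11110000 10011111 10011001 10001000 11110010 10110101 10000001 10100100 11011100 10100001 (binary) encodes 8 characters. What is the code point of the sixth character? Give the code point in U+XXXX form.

U+1F648

Offset 0: leading byte 0xD1 = 11010001 → 2-byte char #1 = D1 97.
Offset 2: leading byte 0xF0 = 11110000 → 4-byte char #2 = F0 9F A4 8C.
Offset 6: leading byte 0xE6 = 11100110 → 3-byte char #3 = E6 95 A8.
Offset 9: leading byte 0xF0 = 11110000 → 4-byte char #4 = F0 A3 AF 89.
Offset 13: leading byte 0xE7 = 11100111 → 3-byte char #5 = E7 A3 B9.
Offset 16: leading byte 0xF0 = 11110000 → 4-byte char #6 = F0 9F 99 88.
Leading byte 0xF0 = 11110000 matches 11110xxx → 4-byte sequence.
Byte 1: 0xF0 = 11110000, payload 000 (3 bits).
Byte 2: 0x9F = 10011111 (10xxxxxx ✓), payload 011111.
Byte 3: 0x99 = 10011001 (10xxxxxx ✓), payload 011001.
Byte 4: 0x88 = 10001000 (10xxxxxx ✓), payload 001000.
Concatenate: 000011111011001001000 = 0x1F648 (21 bits → U+1F648).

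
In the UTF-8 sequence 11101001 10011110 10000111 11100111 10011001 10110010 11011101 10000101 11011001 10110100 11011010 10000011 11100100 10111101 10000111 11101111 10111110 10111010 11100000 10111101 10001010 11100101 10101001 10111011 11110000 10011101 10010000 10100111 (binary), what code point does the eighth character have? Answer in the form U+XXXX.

Offset 0: leading byte 0xE9 = 11101001 → 3-byte char #1 = E9 9E 87.
Offset 3: leading byte 0xE7 = 11100111 → 3-byte char #2 = E7 99 B2.
Offset 6: leading byte 0xDD = 11011101 → 2-byte char #3 = DD 85.
Offset 8: leading byte 0xD9 = 11011001 → 2-byte char #4 = D9 B4.
Offset 10: leading byte 0xDA = 11011010 → 2-byte char #5 = DA 83.
Offset 12: leading byte 0xE4 = 11100100 → 3-byte char #6 = E4 BD 87.
Offset 15: leading byte 0xEF = 11101111 → 3-byte char #7 = EF BE BA.
Offset 18: leading byte 0xE0 = 11100000 → 3-byte char #8 = E0 BD 8A.
Leading byte 0xE0 = 11100000 matches 1110xxxx → 3-byte sequence.
Byte 1: 0xE0 = 11100000, payload 0000 (4 bits).
Byte 2: 0xBD = 10111101 (10xxxxxx ✓), payload 111101.
Byte 3: 0x8A = 10001010 (10xxxxxx ✓), payload 001010.
Concatenate: 0000111101001010 = 0xF4A (16 bits → U+0F4A).

U+0F4A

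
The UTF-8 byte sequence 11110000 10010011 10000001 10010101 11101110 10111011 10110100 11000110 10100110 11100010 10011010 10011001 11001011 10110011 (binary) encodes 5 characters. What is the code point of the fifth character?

U+02F3

Offset 0: leading byte 0xF0 = 11110000 → 4-byte char #1 = F0 93 81 95.
Offset 4: leading byte 0xEE = 11101110 → 3-byte char #2 = EE BB B4.
Offset 7: leading byte 0xC6 = 11000110 → 2-byte char #3 = C6 A6.
Offset 9: leading byte 0xE2 = 11100010 → 3-byte char #4 = E2 9A 99.
Offset 12: leading byte 0xCB = 11001011 → 2-byte char #5 = CB B3.
Leading byte 0xCB = 11001011 matches 110xxxxx → 2-byte sequence.
Byte 1: 0xCB = 11001011, payload 01011 (5 bits).
Byte 2: 0xB3 = 10110011 (10xxxxxx ✓), payload 110011.
Concatenate: 01011110011 = 0x2F3 (11 bits → U+02F3).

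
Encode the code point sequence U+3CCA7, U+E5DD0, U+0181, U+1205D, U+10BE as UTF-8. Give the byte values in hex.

U+3CCA7: 4-byte form → F0 BC B2 A7.
U+E5DD0: 4-byte form → F3 A5 B7 90.
U+0181: 2-byte form → C6 81.
U+1205D: 4-byte form → F0 92 81 9D.
U+10BE: 3-byte form → E1 82 BE.
Concatenated (17 bytes): F0 BC B2 A7 F3 A5 B7 90 C6 81 F0 92 81 9D E1 82 BE.

F0 BC B2 A7 F3 A5 B7 90 C6 81 F0 92 81 9D E1 82 BE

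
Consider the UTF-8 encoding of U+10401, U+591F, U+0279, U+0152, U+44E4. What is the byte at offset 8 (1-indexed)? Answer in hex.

1-indexed offset 8 is 0-indexed offset 7.
U+10401 → 4-byte form F0 90 90 81 at offsets 0–3.
U+591F → 3-byte form E5 A4 9F at offsets 4–6.
U+0279 → 2-byte form C9 B9 at offsets 7–8.
Offset 7 falls in char 3's range; it's byte 1 of C9 B9 = 0xC9.

0xC9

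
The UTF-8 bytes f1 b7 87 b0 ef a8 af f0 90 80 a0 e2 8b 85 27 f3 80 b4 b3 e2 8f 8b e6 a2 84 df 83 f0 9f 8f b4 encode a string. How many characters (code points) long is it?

Byte at offset 0: 0xF1 = 11110001 → 4-byte char (#1). Advance 4.
Byte at offset 4: 0xEF = 11101111 → 3-byte char (#2). Advance 3.
Byte at offset 7: 0xF0 = 11110000 → 4-byte char (#3). Advance 4.
Byte at offset 11: 0xE2 = 11100010 → 3-byte char (#4). Advance 3.
Byte at offset 14: 0x27 = 00100111 → 1-byte char (#5). Advance 1.
Byte at offset 15: 0xF3 = 11110011 → 4-byte char (#6). Advance 4.
Byte at offset 19: 0xE2 = 11100010 → 3-byte char (#7). Advance 3.
Byte at offset 22: 0xE6 = 11100110 → 3-byte char (#8). Advance 3.
Byte at offset 25: 0xDF = 11011111 → 2-byte char (#9). Advance 2.
Byte at offset 27: 0xF0 = 11110000 → 4-byte char (#10). Advance 4.
Reached end at offset 31 after 10 code points.

10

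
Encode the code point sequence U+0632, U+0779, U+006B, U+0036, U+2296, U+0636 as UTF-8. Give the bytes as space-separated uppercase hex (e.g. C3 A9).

U+0632: 2-byte form → D8 B2.
U+0779: 2-byte form → DD B9.
U+006B: 1-byte form → 6B.
U+0036: 1-byte form → 36.
U+2296: 3-byte form → E2 8A 96.
U+0636: 2-byte form → D8 B6.
Concatenated (11 bytes): D8 B2 DD B9 6B 36 E2 8A 96 D8 B6.

D8 B2 DD B9 6B 36 E2 8A 96 D8 B6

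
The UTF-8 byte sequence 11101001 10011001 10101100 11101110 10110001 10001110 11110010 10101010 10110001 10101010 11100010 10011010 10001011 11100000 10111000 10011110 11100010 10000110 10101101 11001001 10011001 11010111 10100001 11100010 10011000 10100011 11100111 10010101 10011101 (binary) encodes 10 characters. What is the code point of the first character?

Offset 0: leading byte 0xE9 = 11101001 → 3-byte char #1 = E9 99 AC.
Leading byte 0xE9 = 11101001 matches 1110xxxx → 3-byte sequence.
Byte 1: 0xE9 = 11101001, payload 1001 (4 bits).
Byte 2: 0x99 = 10011001 (10xxxxxx ✓), payload 011001.
Byte 3: 0xAC = 10101100 (10xxxxxx ✓), payload 101100.
Concatenate: 1001011001101100 = 0x966C (16 bits → U+966C).

U+966C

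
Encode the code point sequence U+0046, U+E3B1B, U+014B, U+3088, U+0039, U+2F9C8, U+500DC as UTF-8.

U+0046: 1-byte form → 46.
U+E3B1B: 4-byte form → F3 A3 AC 9B.
U+014B: 2-byte form → C5 8B.
U+3088: 3-byte form → E3 82 88.
U+0039: 1-byte form → 39.
U+2F9C8: 4-byte form → F0 AF A7 88.
U+500DC: 4-byte form → F1 90 83 9C.
Concatenated (19 bytes): 46 F3 A3 AC 9B C5 8B E3 82 88 39 F0 AF A7 88 F1 90 83 9C.

46 F3 A3 AC 9B C5 8B E3 82 88 39 F0 AF A7 88 F1 90 83 9C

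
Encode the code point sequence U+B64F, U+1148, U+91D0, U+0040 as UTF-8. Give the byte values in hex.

U+B64F: 3-byte form → EB 99 8F.
U+1148: 3-byte form → E1 85 88.
U+91D0: 3-byte form → E9 87 90.
U+0040: 1-byte form → 40.
Concatenated (10 bytes): EB 99 8F E1 85 88 E9 87 90 40.

EB 99 8F E1 85 88 E9 87 90 40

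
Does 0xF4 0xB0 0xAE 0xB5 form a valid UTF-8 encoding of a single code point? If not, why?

invalid (encodes a value above U+10FFFF)

Leading byte 0xF4 = 11110100 → 4-byte form.
Payload = 0x130BB5, which exceeds U+10FFFF, the maximum Unicode code point. (Leading bytes F5–FF, or F4 followed by ≥ 0x90, are invalid.)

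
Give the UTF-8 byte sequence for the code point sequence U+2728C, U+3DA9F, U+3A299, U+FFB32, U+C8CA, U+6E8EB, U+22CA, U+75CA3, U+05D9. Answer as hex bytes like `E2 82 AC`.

U+2728C: 4-byte form → F0 A7 8A 8C.
U+3DA9F: 4-byte form → F0 BD AA 9F.
U+3A299: 4-byte form → F0 BA 8A 99.
U+FFB32: 4-byte form → F3 BF AC B2.
U+C8CA: 3-byte form → EC A3 8A.
U+6E8EB: 4-byte form → F1 AE A3 AB.
U+22CA: 3-byte form → E2 8B 8A.
U+75CA3: 4-byte form → F1 B5 B2 A3.
U+05D9: 2-byte form → D7 99.
Concatenated (32 bytes): F0 A7 8A 8C F0 BD AA 9F F0 BA 8A 99 F3 BF AC B2 EC A3 8A F1 AE A3 AB E2 8B 8A F1 B5 B2 A3 D7 99.

F0 A7 8A 8C F0 BD AA 9F F0 BA 8A 99 F3 BF AC B2 EC A3 8A F1 AE A3 AB E2 8B 8A F1 B5 B2 A3 D7 99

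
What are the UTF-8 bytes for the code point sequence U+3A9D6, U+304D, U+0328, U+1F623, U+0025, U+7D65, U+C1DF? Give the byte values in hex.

U+3A9D6: 4-byte form → F0 BA A7 96.
U+304D: 3-byte form → E3 81 8D.
U+0328: 2-byte form → CC A8.
U+1F623: 4-byte form → F0 9F 98 A3.
U+0025: 1-byte form → 25.
U+7D65: 3-byte form → E7 B5 A5.
U+C1DF: 3-byte form → EC 87 9F.
Concatenated (20 bytes): F0 BA A7 96 E3 81 8D CC A8 F0 9F 98 A3 25 E7 B5 A5 EC 87 9F.

F0 BA A7 96 E3 81 8D CC A8 F0 9F 98 A3 25 E7 B5 A5 EC 87 9F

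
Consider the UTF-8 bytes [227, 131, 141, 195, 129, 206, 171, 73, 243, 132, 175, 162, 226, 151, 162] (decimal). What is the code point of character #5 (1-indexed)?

Offset 0: leading byte 0xE3 = 11100011 → 3-byte char #1 = E3 83 8D.
Offset 3: leading byte 0xC3 = 11000011 → 2-byte char #2 = C3 81.
Offset 5: leading byte 0xCE = 11001110 → 2-byte char #3 = CE AB.
Offset 7: leading byte 0x49 = 01001001 → 1-byte char #4 = 49.
Offset 8: leading byte 0xF3 = 11110011 → 4-byte char #5 = F3 84 AF A2.
Leading byte 0xF3 = 11110011 matches 11110xxx → 4-byte sequence.
Byte 1: 0xF3 = 11110011, payload 011 (3 bits).
Byte 2: 0x84 = 10000100 (10xxxxxx ✓), payload 000100.
Byte 3: 0xAF = 10101111 (10xxxxxx ✓), payload 101111.
Byte 4: 0xA2 = 10100010 (10xxxxxx ✓), payload 100010.
Concatenate: 011000100101111100010 = 0xC4BE2 (21 bits → U+C4BE2).

U+C4BE2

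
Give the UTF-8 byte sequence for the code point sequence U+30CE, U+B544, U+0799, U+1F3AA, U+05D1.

U+30CE: 3-byte form → E3 83 8E.
U+B544: 3-byte form → EB 95 84.
U+0799: 2-byte form → DE 99.
U+1F3AA: 4-byte form → F0 9F 8E AA.
U+05D1: 2-byte form → D7 91.
Concatenated (14 bytes): E3 83 8E EB 95 84 DE 99 F0 9F 8E AA D7 91.

E3 83 8E EB 95 84 DE 99 F0 9F 8E AA D7 91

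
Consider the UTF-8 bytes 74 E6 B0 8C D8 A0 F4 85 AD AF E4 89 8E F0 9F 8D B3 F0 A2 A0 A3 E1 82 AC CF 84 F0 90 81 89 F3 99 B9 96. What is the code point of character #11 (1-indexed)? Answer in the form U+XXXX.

U+D9E56

Offset 0: leading byte 0x74 = 01110100 → 1-byte char #1 = 74.
Offset 1: leading byte 0xE6 = 11100110 → 3-byte char #2 = E6 B0 8C.
Offset 4: leading byte 0xD8 = 11011000 → 2-byte char #3 = D8 A0.
Offset 6: leading byte 0xF4 = 11110100 → 4-byte char #4 = F4 85 AD AF.
Offset 10: leading byte 0xE4 = 11100100 → 3-byte char #5 = E4 89 8E.
Offset 13: leading byte 0xF0 = 11110000 → 4-byte char #6 = F0 9F 8D B3.
Offset 17: leading byte 0xF0 = 11110000 → 4-byte char #7 = F0 A2 A0 A3.
Offset 21: leading byte 0xE1 = 11100001 → 3-byte char #8 = E1 82 AC.
Offset 24: leading byte 0xCF = 11001111 → 2-byte char #9 = CF 84.
Offset 26: leading byte 0xF0 = 11110000 → 4-byte char #10 = F0 90 81 89.
Offset 30: leading byte 0xF3 = 11110011 → 4-byte char #11 = F3 99 B9 96.
Leading byte 0xF3 = 11110011 matches 11110xxx → 4-byte sequence.
Byte 1: 0xF3 = 11110011, payload 011 (3 bits).
Byte 2: 0x99 = 10011001 (10xxxxxx ✓), payload 011001.
Byte 3: 0xB9 = 10111001 (10xxxxxx ✓), payload 111001.
Byte 4: 0x96 = 10010110 (10xxxxxx ✓), payload 010110.
Concatenate: 011011001111001010110 = 0xD9E56 (21 bits → U+D9E56).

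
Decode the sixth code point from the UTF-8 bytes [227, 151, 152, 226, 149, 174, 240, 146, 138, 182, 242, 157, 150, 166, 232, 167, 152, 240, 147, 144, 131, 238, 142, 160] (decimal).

U+13403

Offset 0: leading byte 0xE3 = 11100011 → 3-byte char #1 = E3 97 98.
Offset 3: leading byte 0xE2 = 11100010 → 3-byte char #2 = E2 95 AE.
Offset 6: leading byte 0xF0 = 11110000 → 4-byte char #3 = F0 92 8A B6.
Offset 10: leading byte 0xF2 = 11110010 → 4-byte char #4 = F2 9D 96 A6.
Offset 14: leading byte 0xE8 = 11101000 → 3-byte char #5 = E8 A7 98.
Offset 17: leading byte 0xF0 = 11110000 → 4-byte char #6 = F0 93 90 83.
Leading byte 0xF0 = 11110000 matches 11110xxx → 4-byte sequence.
Byte 1: 0xF0 = 11110000, payload 000 (3 bits).
Byte 2: 0x93 = 10010011 (10xxxxxx ✓), payload 010011.
Byte 3: 0x90 = 10010000 (10xxxxxx ✓), payload 010000.
Byte 4: 0x83 = 10000011 (10xxxxxx ✓), payload 000011.
Concatenate: 000010011010000000011 = 0x13403 (21 bits → U+13403).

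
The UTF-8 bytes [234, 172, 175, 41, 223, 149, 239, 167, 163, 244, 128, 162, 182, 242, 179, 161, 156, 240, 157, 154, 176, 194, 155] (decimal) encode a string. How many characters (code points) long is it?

Byte at offset 0: 0xEA = 11101010 → 3-byte char (#1). Advance 3.
Byte at offset 3: 0x29 = 00101001 → 1-byte char (#2). Advance 1.
Byte at offset 4: 0xDF = 11011111 → 2-byte char (#3). Advance 2.
Byte at offset 6: 0xEF = 11101111 → 3-byte char (#4). Advance 3.
Byte at offset 9: 0xF4 = 11110100 → 4-byte char (#5). Advance 4.
Byte at offset 13: 0xF2 = 11110010 → 4-byte char (#6). Advance 4.
Byte at offset 17: 0xF0 = 11110000 → 4-byte char (#7). Advance 4.
Byte at offset 21: 0xC2 = 11000010 → 2-byte char (#8). Advance 2.
Reached end at offset 23 after 8 code points.

8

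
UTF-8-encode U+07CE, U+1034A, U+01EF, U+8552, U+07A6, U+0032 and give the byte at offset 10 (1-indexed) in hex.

0x95

1-indexed offset 10 is 0-indexed offset 9.
U+07CE → 2-byte form DF 8E at offsets 0–1.
U+1034A → 4-byte form F0 90 8D 8A at offsets 2–5.
U+01EF → 2-byte form C7 AF at offsets 6–7.
U+8552 → 3-byte form E8 95 92 at offsets 8–10.
Offset 9 falls in char 4's range; it's byte 2 of E8 95 92 = 0x95.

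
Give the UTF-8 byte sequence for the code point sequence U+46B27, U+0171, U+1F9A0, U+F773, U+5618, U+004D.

U+46B27: 4-byte form → F1 86 AC A7.
U+0171: 2-byte form → C5 B1.
U+1F9A0: 4-byte form → F0 9F A6 A0.
U+F773: 3-byte form → EF 9D B3.
U+5618: 3-byte form → E5 98 98.
U+004D: 1-byte form → 4D.
Concatenated (17 bytes): F1 86 AC A7 C5 B1 F0 9F A6 A0 EF 9D B3 E5 98 98 4D.

F1 86 AC A7 C5 B1 F0 9F A6 A0 EF 9D B3 E5 98 98 4D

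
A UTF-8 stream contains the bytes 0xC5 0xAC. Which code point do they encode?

U+016C

Leading byte 0xC5 = 11000101 matches 110xxxxx → 2-byte sequence.
Byte 1: 0xC5 = 11000101, payload 00101 (5 bits).
Byte 2: 0xAC = 10101100 (10xxxxxx ✓), payload 101100.
Concatenate: 00101101100 = 0x16C (11 bits → U+016C).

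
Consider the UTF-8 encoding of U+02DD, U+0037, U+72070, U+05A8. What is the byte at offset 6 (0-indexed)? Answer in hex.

U+02DD → 2-byte form CB 9D at offsets 0–1.
U+0037 → 1-byte form 37 at offsets 2–2.
U+72070 → 4-byte form F1 B2 81 B0 at offsets 3–6.
Offset 6 falls in char 3's range; it's byte 4 of F1 B2 81 B0 = 0xB0.

0xB0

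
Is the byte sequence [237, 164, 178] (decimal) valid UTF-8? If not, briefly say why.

Structurally a 3-byte sequence; payload = 0xD932.
But 0xD932 is in U+D800–U+DFFF, the surrogate range. Surrogates are not Unicode scalar values and are forbidden in UTF-8.

invalid (encodes a surrogate (U+D800–U+DFFF))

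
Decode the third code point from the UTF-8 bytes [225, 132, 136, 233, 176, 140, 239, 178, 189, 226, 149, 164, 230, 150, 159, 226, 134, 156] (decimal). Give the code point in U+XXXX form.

Offset 0: leading byte 0xE1 = 11100001 → 3-byte char #1 = E1 84 88.
Offset 3: leading byte 0xE9 = 11101001 → 3-byte char #2 = E9 B0 8C.
Offset 6: leading byte 0xEF = 11101111 → 3-byte char #3 = EF B2 BD.
Leading byte 0xEF = 11101111 matches 1110xxxx → 3-byte sequence.
Byte 1: 0xEF = 11101111, payload 1111 (4 bits).
Byte 2: 0xB2 = 10110010 (10xxxxxx ✓), payload 110010.
Byte 3: 0xBD = 10111101 (10xxxxxx ✓), payload 111101.
Concatenate: 1111110010111101 = 0xFCBD (16 bits → U+FCBD).

U+FCBD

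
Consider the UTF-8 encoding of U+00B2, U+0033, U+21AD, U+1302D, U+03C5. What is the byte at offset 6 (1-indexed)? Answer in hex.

0xAD

1-indexed offset 6 is 0-indexed offset 5.
U+00B2 → 2-byte form C2 B2 at offsets 0–1.
U+0033 → 1-byte form 33 at offsets 2–2.
U+21AD → 3-byte form E2 86 AD at offsets 3–5.
Offset 5 falls in char 3's range; it's byte 3 of E2 86 AD = 0xAD.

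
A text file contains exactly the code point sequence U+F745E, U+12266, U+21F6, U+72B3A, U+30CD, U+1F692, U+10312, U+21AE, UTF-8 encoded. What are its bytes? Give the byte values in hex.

F3 B7 91 9E F0 92 89 A6 E2 87 B6 F1 B2 AC BA E3 83 8D F0 9F 9A 92 F0 90 8C 92 E2 86 AE

U+F745E: 4-byte form → F3 B7 91 9E.
U+12266: 4-byte form → F0 92 89 A6.
U+21F6: 3-byte form → E2 87 B6.
U+72B3A: 4-byte form → F1 B2 AC BA.
U+30CD: 3-byte form → E3 83 8D.
U+1F692: 4-byte form → F0 9F 9A 92.
U+10312: 4-byte form → F0 90 8C 92.
U+21AE: 3-byte form → E2 86 AE.
Concatenated (29 bytes): F3 B7 91 9E F0 92 89 A6 E2 87 B6 F1 B2 AC BA E3 83 8D F0 9F 9A 92 F0 90 8C 92 E2 86 AE.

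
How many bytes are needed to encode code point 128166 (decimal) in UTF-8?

U+1F4A6 = 0x1F4A6. UTF-8 uses 1 byte below 0x80, 2 below 0x800, 3 below 0x10000, 4 up to 0x10FFFF. 0x1F4A6 is in U+10000–U+10FFFF → 4 bytes.

4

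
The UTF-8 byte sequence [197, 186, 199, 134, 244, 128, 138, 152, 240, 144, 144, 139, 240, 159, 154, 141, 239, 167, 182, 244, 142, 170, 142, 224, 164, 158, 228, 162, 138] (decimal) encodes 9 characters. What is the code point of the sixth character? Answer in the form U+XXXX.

U+F9F6

Offset 0: leading byte 0xC5 = 11000101 → 2-byte char #1 = C5 BA.
Offset 2: leading byte 0xC7 = 11000111 → 2-byte char #2 = C7 86.
Offset 4: leading byte 0xF4 = 11110100 → 4-byte char #3 = F4 80 8A 98.
Offset 8: leading byte 0xF0 = 11110000 → 4-byte char #4 = F0 90 90 8B.
Offset 12: leading byte 0xF0 = 11110000 → 4-byte char #5 = F0 9F 9A 8D.
Offset 16: leading byte 0xEF = 11101111 → 3-byte char #6 = EF A7 B6.
Leading byte 0xEF = 11101111 matches 1110xxxx → 3-byte sequence.
Byte 1: 0xEF = 11101111, payload 1111 (4 bits).
Byte 2: 0xA7 = 10100111 (10xxxxxx ✓), payload 100111.
Byte 3: 0xB6 = 10110110 (10xxxxxx ✓), payload 110110.
Concatenate: 1111100111110110 = 0xF9F6 (16 bits → U+F9F6).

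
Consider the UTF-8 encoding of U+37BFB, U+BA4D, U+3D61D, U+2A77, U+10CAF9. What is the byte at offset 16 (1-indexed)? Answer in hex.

0x8C

1-indexed offset 16 is 0-indexed offset 15.
U+37BFB → 4-byte form F0 B7 AF BB at offsets 0–3.
U+BA4D → 3-byte form EB A9 8D at offsets 4–6.
U+3D61D → 4-byte form F0 BD 98 9D at offsets 7–10.
U+2A77 → 3-byte form E2 A9 B7 at offsets 11–13.
U+10CAF9 → 4-byte form F4 8C AB B9 at offsets 14–17.
Offset 15 falls in char 5's range; it's byte 2 of F4 8C AB B9 = 0x8C.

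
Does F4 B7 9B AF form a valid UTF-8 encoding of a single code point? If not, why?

Leading byte 0xF4 = 11110100 → 4-byte form.
Payload = 0x1376EF, which exceeds U+10FFFF, the maximum Unicode code point. (Leading bytes F5–FF, or F4 followed by ≥ 0x90, are invalid.)

invalid (encodes a value above U+10FFFF)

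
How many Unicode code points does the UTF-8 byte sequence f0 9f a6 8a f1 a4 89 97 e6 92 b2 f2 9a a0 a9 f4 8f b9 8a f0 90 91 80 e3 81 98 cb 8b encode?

8

Byte at offset 0: 0xF0 = 11110000 → 4-byte char (#1). Advance 4.
Byte at offset 4: 0xF1 = 11110001 → 4-byte char (#2). Advance 4.
Byte at offset 8: 0xE6 = 11100110 → 3-byte char (#3). Advance 3.
Byte at offset 11: 0xF2 = 11110010 → 4-byte char (#4). Advance 4.
Byte at offset 15: 0xF4 = 11110100 → 4-byte char (#5). Advance 4.
Byte at offset 19: 0xF0 = 11110000 → 4-byte char (#6). Advance 4.
Byte at offset 23: 0xE3 = 11100011 → 3-byte char (#7). Advance 3.
Byte at offset 26: 0xCB = 11001011 → 2-byte char (#8). Advance 2.
Reached end at offset 28 after 8 code points.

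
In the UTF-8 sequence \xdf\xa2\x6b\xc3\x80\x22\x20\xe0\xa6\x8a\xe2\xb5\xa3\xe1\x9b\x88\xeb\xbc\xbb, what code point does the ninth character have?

U+BF3B

Offset 0: leading byte 0xDF = 11011111 → 2-byte char #1 = DF A2.
Offset 2: leading byte 0x6B = 01101011 → 1-byte char #2 = 6B.
Offset 3: leading byte 0xC3 = 11000011 → 2-byte char #3 = C3 80.
Offset 5: leading byte 0x22 = 00100010 → 1-byte char #4 = 22.
Offset 6: leading byte 0x20 = 00100000 → 1-byte char #5 = 20.
Offset 7: leading byte 0xE0 = 11100000 → 3-byte char #6 = E0 A6 8A.
Offset 10: leading byte 0xE2 = 11100010 → 3-byte char #7 = E2 B5 A3.
Offset 13: leading byte 0xE1 = 11100001 → 3-byte char #8 = E1 9B 88.
Offset 16: leading byte 0xEB = 11101011 → 3-byte char #9 = EB BC BB.
Leading byte 0xEB = 11101011 matches 1110xxxx → 3-byte sequence.
Byte 1: 0xEB = 11101011, payload 1011 (4 bits).
Byte 2: 0xBC = 10111100 (10xxxxxx ✓), payload 111100.
Byte 3: 0xBB = 10111011 (10xxxxxx ✓), payload 111011.
Concatenate: 1011111100111011 = 0xBF3B (16 bits → U+BF3B).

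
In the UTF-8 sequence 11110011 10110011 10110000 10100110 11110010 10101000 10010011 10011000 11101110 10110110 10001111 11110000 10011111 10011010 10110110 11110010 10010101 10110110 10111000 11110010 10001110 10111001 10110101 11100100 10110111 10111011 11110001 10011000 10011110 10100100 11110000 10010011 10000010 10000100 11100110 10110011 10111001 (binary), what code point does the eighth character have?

U+587A4

Offset 0: leading byte 0xF3 = 11110011 → 4-byte char #1 = F3 B3 B0 A6.
Offset 4: leading byte 0xF2 = 11110010 → 4-byte char #2 = F2 A8 93 98.
Offset 8: leading byte 0xEE = 11101110 → 3-byte char #3 = EE B6 8F.
Offset 11: leading byte 0xF0 = 11110000 → 4-byte char #4 = F0 9F 9A B6.
Offset 15: leading byte 0xF2 = 11110010 → 4-byte char #5 = F2 95 B6 B8.
Offset 19: leading byte 0xF2 = 11110010 → 4-byte char #6 = F2 8E B9 B5.
Offset 23: leading byte 0xE4 = 11100100 → 3-byte char #7 = E4 B7 BB.
Offset 26: leading byte 0xF1 = 11110001 → 4-byte char #8 = F1 98 9E A4.
Leading byte 0xF1 = 11110001 matches 11110xxx → 4-byte sequence.
Byte 1: 0xF1 = 11110001, payload 001 (3 bits).
Byte 2: 0x98 = 10011000 (10xxxxxx ✓), payload 011000.
Byte 3: 0x9E = 10011110 (10xxxxxx ✓), payload 011110.
Byte 4: 0xA4 = 10100100 (10xxxxxx ✓), payload 100100.
Concatenate: 001011000011110100100 = 0x587A4 (21 bits → U+587A4).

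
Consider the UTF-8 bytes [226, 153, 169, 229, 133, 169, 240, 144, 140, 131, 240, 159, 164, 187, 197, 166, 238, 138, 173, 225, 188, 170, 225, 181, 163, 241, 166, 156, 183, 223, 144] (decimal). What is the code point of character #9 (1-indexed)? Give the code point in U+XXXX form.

Offset 0: leading byte 0xE2 = 11100010 → 3-byte char #1 = E2 99 A9.
Offset 3: leading byte 0xE5 = 11100101 → 3-byte char #2 = E5 85 A9.
Offset 6: leading byte 0xF0 = 11110000 → 4-byte char #3 = F0 90 8C 83.
Offset 10: leading byte 0xF0 = 11110000 → 4-byte char #4 = F0 9F A4 BB.
Offset 14: leading byte 0xC5 = 11000101 → 2-byte char #5 = C5 A6.
Offset 16: leading byte 0xEE = 11101110 → 3-byte char #6 = EE 8A AD.
Offset 19: leading byte 0xE1 = 11100001 → 3-byte char #7 = E1 BC AA.
Offset 22: leading byte 0xE1 = 11100001 → 3-byte char #8 = E1 B5 A3.
Offset 25: leading byte 0xF1 = 11110001 → 4-byte char #9 = F1 A6 9C B7.
Leading byte 0xF1 = 11110001 matches 11110xxx → 4-byte sequence.
Byte 1: 0xF1 = 11110001, payload 001 (3 bits).
Byte 2: 0xA6 = 10100110 (10xxxxxx ✓), payload 100110.
Byte 3: 0x9C = 10011100 (10xxxxxx ✓), payload 011100.
Byte 4: 0xB7 = 10110111 (10xxxxxx ✓), payload 110111.
Concatenate: 001100110011100110111 = 0x66737 (21 bits → U+66737).

U+66737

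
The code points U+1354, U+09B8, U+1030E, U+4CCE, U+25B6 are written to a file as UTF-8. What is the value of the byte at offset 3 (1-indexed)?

1-indexed offset 3 is 0-indexed offset 2.
U+1354 → 3-byte form E1 8D 94 at offsets 0–2.
Offset 2 falls in char 1's range; it's byte 3 of E1 8D 94 = 0x94.

0x94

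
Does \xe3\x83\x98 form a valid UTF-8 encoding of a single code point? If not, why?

Leading byte 0xE3 = 11100011 → 3-byte form.
Continuation bytes 0x83=10000011, 0x98=10011000 all match 10xxxxxx.
Decoded value 0x30D8 is ≥ 0x800 (shortest form) and not a surrogate.

valid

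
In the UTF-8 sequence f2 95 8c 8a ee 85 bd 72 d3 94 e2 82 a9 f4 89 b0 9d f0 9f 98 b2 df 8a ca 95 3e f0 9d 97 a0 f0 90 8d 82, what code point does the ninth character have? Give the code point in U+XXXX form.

Offset 0: leading byte 0xF2 = 11110010 → 4-byte char #1 = F2 95 8C 8A.
Offset 4: leading byte 0xEE = 11101110 → 3-byte char #2 = EE 85 BD.
Offset 7: leading byte 0x72 = 01110010 → 1-byte char #3 = 72.
Offset 8: leading byte 0xD3 = 11010011 → 2-byte char #4 = D3 94.
Offset 10: leading byte 0xE2 = 11100010 → 3-byte char #5 = E2 82 A9.
Offset 13: leading byte 0xF4 = 11110100 → 4-byte char #6 = F4 89 B0 9D.
Offset 17: leading byte 0xF0 = 11110000 → 4-byte char #7 = F0 9F 98 B2.
Offset 21: leading byte 0xDF = 11011111 → 2-byte char #8 = DF 8A.
Offset 23: leading byte 0xCA = 11001010 → 2-byte char #9 = CA 95.
Leading byte 0xCA = 11001010 matches 110xxxxx → 2-byte sequence.
Byte 1: 0xCA = 11001010, payload 01010 (5 bits).
Byte 2: 0x95 = 10010101 (10xxxxxx ✓), payload 010101.
Concatenate: 01010010101 = 0x295 (11 bits → U+0295).

U+0295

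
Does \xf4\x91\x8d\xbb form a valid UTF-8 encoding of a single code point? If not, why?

invalid (encodes a value above U+10FFFF)

Leading byte 0xF4 = 11110100 → 4-byte form.
Payload = 0x11137B, which exceeds U+10FFFF, the maximum Unicode code point. (Leading bytes F5–FF, or F4 followed by ≥ 0x90, are invalid.)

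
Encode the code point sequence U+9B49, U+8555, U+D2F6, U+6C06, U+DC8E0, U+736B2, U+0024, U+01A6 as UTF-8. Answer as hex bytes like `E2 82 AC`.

E9 AD 89 E8 95 95 ED 8B B6 E6 B0 86 F3 9C A3 A0 F1 B3 9A B2 24 C6 A6

U+9B49: 3-byte form → E9 AD 89.
U+8555: 3-byte form → E8 95 95.
U+D2F6: 3-byte form → ED 8B B6.
U+6C06: 3-byte form → E6 B0 86.
U+DC8E0: 4-byte form → F3 9C A3 A0.
U+736B2: 4-byte form → F1 B3 9A B2.
U+0024: 1-byte form → 24.
U+01A6: 2-byte form → C6 A6.
Concatenated (23 bytes): E9 AD 89 E8 95 95 ED 8B B6 E6 B0 86 F3 9C A3 A0 F1 B3 9A B2 24 C6 A6.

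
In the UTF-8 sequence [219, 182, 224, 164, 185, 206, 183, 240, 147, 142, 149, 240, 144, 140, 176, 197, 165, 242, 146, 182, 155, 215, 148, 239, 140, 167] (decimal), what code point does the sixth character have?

U+0165

Offset 0: leading byte 0xDB = 11011011 → 2-byte char #1 = DB B6.
Offset 2: leading byte 0xE0 = 11100000 → 3-byte char #2 = E0 A4 B9.
Offset 5: leading byte 0xCE = 11001110 → 2-byte char #3 = CE B7.
Offset 7: leading byte 0xF0 = 11110000 → 4-byte char #4 = F0 93 8E 95.
Offset 11: leading byte 0xF0 = 11110000 → 4-byte char #5 = F0 90 8C B0.
Offset 15: leading byte 0xC5 = 11000101 → 2-byte char #6 = C5 A5.
Leading byte 0xC5 = 11000101 matches 110xxxxx → 2-byte sequence.
Byte 1: 0xC5 = 11000101, payload 00101 (5 bits).
Byte 2: 0xA5 = 10100101 (10xxxxxx ✓), payload 100101.
Concatenate: 00101100101 = 0x165 (11 bits → U+0165).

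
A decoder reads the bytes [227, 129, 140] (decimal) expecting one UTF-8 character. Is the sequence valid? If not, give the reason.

Leading byte 0xE3 = 11100011 → 3-byte form.
Continuation bytes 0x81=10000001, 0x8C=10001100 all match 10xxxxxx.
Decoded value 0x304C is ≥ 0x800 (shortest form) and not a surrogate.

valid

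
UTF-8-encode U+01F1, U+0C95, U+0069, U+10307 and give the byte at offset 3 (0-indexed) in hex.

U+01F1 → 2-byte form C7 B1 at offsets 0–1.
U+0C95 → 3-byte form E0 B2 95 at offsets 2–4.
Offset 3 falls in char 2's range; it's byte 2 of E0 B2 95 = 0xB2.

0xB2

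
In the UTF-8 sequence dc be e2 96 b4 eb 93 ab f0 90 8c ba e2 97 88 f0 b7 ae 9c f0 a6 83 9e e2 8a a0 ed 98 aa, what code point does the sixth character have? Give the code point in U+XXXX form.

Offset 0: leading byte 0xDC = 11011100 → 2-byte char #1 = DC BE.
Offset 2: leading byte 0xE2 = 11100010 → 3-byte char #2 = E2 96 B4.
Offset 5: leading byte 0xEB = 11101011 → 3-byte char #3 = EB 93 AB.
Offset 8: leading byte 0xF0 = 11110000 → 4-byte char #4 = F0 90 8C BA.
Offset 12: leading byte 0xE2 = 11100010 → 3-byte char #5 = E2 97 88.
Offset 15: leading byte 0xF0 = 11110000 → 4-byte char #6 = F0 B7 AE 9C.
Leading byte 0xF0 = 11110000 matches 11110xxx → 4-byte sequence.
Byte 1: 0xF0 = 11110000, payload 000 (3 bits).
Byte 2: 0xB7 = 10110111 (10xxxxxx ✓), payload 110111.
Byte 3: 0xAE = 10101110 (10xxxxxx ✓), payload 101110.
Byte 4: 0x9C = 10011100 (10xxxxxx ✓), payload 011100.
Concatenate: 000110111101110011100 = 0x37B9C (21 bits → U+37B9C).

U+37B9C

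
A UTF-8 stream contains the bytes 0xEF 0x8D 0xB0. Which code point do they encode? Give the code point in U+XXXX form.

Leading byte 0xEF = 11101111 matches 1110xxxx → 3-byte sequence.
Byte 1: 0xEF = 11101111, payload 1111 (4 bits).
Byte 2: 0x8D = 10001101 (10xxxxxx ✓), payload 001101.
Byte 3: 0xB0 = 10110000 (10xxxxxx ✓), payload 110000.
Concatenate: 1111001101110000 = 0xF370 (16 bits → U+F370).

U+F370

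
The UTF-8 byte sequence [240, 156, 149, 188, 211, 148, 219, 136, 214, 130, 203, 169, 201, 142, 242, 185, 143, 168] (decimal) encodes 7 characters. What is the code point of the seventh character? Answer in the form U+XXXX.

Offset 0: leading byte 0xF0 = 11110000 → 4-byte char #1 = F0 9C 95 BC.
Offset 4: leading byte 0xD3 = 11010011 → 2-byte char #2 = D3 94.
Offset 6: leading byte 0xDB = 11011011 → 2-byte char #3 = DB 88.
Offset 8: leading byte 0xD6 = 11010110 → 2-byte char #4 = D6 82.
Offset 10: leading byte 0xCB = 11001011 → 2-byte char #5 = CB A9.
Offset 12: leading byte 0xC9 = 11001001 → 2-byte char #6 = C9 8E.
Offset 14: leading byte 0xF2 = 11110010 → 4-byte char #7 = F2 B9 8F A8.
Leading byte 0xF2 = 11110010 matches 11110xxx → 4-byte sequence.
Byte 1: 0xF2 = 11110010, payload 010 (3 bits).
Byte 2: 0xB9 = 10111001 (10xxxxxx ✓), payload 111001.
Byte 3: 0x8F = 10001111 (10xxxxxx ✓), payload 001111.
Byte 4: 0xA8 = 10101000 (10xxxxxx ✓), payload 101000.
Concatenate: 010111001001111101000 = 0xB93E8 (21 bits → U+B93E8).

U+B93E8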